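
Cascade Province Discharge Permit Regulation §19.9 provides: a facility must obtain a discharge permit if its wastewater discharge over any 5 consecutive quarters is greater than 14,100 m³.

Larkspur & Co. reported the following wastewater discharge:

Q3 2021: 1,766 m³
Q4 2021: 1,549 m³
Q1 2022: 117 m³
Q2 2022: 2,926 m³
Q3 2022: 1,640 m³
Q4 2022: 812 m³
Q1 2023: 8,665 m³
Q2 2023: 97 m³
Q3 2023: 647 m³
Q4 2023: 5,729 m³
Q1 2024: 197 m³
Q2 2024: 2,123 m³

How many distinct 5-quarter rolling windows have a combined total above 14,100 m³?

4

Q3 2021–Q3 2022: 1,766 m³ + 1,549 m³ + 117 m³ + 2,926 m³ + 1,640 m³ = 7,998 m³ (under)
Q4 2021–Q4 2022: 1,549 m³ + 117 m³ + 2,926 m³ + 1,640 m³ + 812 m³ = 7,044 m³ (under)
Q1 2022–Q1 2023: 117 m³ + 2,926 m³ + 1,640 m³ + 812 m³ + 8,665 m³ = 14,160 m³ (over)
Q2 2022–Q2 2023: 2,926 m³ + 1,640 m³ + 812 m³ + 8,665 m³ + 97 m³ = 14,140 m³ (over)
Q3 2022–Q3 2023: 1,640 m³ + 812 m³ + 8,665 m³ + 97 m³ + 647 m³ = 11,861 m³ (under)
Q4 2022–Q4 2023: 812 m³ + 8,665 m³ + 97 m³ + 647 m³ + 5,729 m³ = 15,950 m³ (over)
Q1 2023–Q1 2024: 8,665 m³ + 97 m³ + 647 m³ + 5,729 m³ + 197 m³ = 15,335 m³ (over)
Q2 2023–Q2 2024: 97 m³ + 647 m³ + 5,729 m³ + 197 m³ + 2,123 m³ = 8,793 m³ (under)
4 windows exceed the threshold.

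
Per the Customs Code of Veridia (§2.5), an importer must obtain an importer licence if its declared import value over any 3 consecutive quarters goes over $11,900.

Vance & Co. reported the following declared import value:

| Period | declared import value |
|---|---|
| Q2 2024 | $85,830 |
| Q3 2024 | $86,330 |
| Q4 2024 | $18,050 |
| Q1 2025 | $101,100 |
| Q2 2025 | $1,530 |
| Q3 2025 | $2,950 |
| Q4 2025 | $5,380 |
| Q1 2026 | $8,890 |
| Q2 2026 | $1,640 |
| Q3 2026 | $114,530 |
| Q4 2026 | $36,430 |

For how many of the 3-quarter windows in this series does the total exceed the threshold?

8

Q2 2024–Q4 2024: $85,830 + $86,330 + $18,050 = $190,210 (over)
Q3 2024–Q1 2025: $86,330 + $18,050 + $101,100 = $205,480 (over)
Q4 2024–Q2 2025: $18,050 + $101,100 + $1,530 = $120,680 (over)
Q1 2025–Q3 2025: $101,100 + $1,530 + $2,950 = $105,580 (over)
Q2 2025–Q4 2025: $1,530 + $2,950 + $5,380 = $9,860 (under)
Q3 2025–Q1 2026: $2,950 + $5,380 + $8,890 = $17,220 (over)
Q4 2025–Q2 2026: $5,380 + $8,890 + $1,640 = $15,910 (over)
Q1 2026–Q3 2026: $8,890 + $1,640 + $114,530 = $125,060 (over)
Q2 2026–Q4 2026: $1,640 + $114,530 + $36,430 = $152,600 (over)
8 windows exceed the threshold.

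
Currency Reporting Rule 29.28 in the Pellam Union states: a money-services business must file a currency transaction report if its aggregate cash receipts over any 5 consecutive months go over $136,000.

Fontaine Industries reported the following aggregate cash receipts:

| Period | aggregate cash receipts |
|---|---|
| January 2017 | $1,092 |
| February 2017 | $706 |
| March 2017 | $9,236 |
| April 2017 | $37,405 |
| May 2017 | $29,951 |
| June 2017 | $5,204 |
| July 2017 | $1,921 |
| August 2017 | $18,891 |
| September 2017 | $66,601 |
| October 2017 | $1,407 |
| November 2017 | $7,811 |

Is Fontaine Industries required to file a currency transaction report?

No

January 2017–May 2017: $1,092 + $706 + $9,236 + $37,405 + $29,951 = $78,390 (under)
February 2017–June 2017: $706 + $9,236 + $37,405 + $29,951 + $5,204 = $82,502 (under)
March 2017–July 2017: $9,236 + $37,405 + $29,951 + $5,204 + $1,921 = $83,717 (under)
April 2017–August 2017: $37,405 + $29,951 + $5,204 + $1,921 + $18,891 = $93,372 (under)
May 2017–September 2017: $29,951 + $5,204 + $1,921 + $18,891 + $66,601 = $122,568 (under)
June 2017–October 2017: $5,204 + $1,921 + $18,891 + $66,601 + $1,407 = $94,024 (under)
July 2017–November 2017: $1,921 + $18,891 + $66,601 + $1,407 + $7,811 = $96,631 (under)
No window exceeds $136,000.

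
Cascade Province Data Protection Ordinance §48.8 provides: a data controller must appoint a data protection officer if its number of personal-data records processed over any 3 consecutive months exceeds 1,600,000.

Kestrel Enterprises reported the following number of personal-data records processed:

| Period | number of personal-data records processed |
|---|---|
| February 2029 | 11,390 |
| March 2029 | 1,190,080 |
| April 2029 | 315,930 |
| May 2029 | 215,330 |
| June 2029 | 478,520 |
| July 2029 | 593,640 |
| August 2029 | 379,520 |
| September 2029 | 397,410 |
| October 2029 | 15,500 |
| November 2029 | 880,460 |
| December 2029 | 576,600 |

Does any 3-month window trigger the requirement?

Yes

February 2029–April 2029: 11,390 + 1,190,080 + 315,930 = 1,517,400 (under)
March 2029–May 2029: 1,190,080 + 315,930 + 215,330 = 1,721,340 (over)
April 2029–June 2029: 315,930 + 215,330 + 478,520 = 1,009,780 (under)
May 2029–July 2029: 215,330 + 478,520 + 593,640 = 1,287,490 (under)
June 2029–August 2029: 478,520 + 593,640 + 379,520 = 1,451,680 (under)
July 2029–September 2029: 593,640 + 379,520 + 397,410 = 1,370,570 (under)
August 2029–October 2029: 379,520 + 397,410 + 15,500 = 792,430 (under)
September 2029–November 2029: 397,410 + 15,500 + 880,460 = 1,293,370 (under)
October 2029–December 2029: 15,500 + 880,460 + 576,600 = 1,472,560 (under)
At least one window exceeds 1,600,000.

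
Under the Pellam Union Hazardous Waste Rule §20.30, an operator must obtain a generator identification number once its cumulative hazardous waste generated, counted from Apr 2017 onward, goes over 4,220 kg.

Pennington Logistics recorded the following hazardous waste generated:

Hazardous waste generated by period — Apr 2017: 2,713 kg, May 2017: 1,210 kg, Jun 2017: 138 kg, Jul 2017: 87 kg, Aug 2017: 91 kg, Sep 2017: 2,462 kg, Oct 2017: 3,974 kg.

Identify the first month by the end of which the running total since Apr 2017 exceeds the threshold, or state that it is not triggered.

Aug 2017

Through Apr 2017: 2,713 kg
Through May 2017: 3,923 kg
Through Jun 2017: 4,061 kg
Through Jul 2017: 4,148 kg
Through Aug 2017: 4,239 kg ← exceeds threshold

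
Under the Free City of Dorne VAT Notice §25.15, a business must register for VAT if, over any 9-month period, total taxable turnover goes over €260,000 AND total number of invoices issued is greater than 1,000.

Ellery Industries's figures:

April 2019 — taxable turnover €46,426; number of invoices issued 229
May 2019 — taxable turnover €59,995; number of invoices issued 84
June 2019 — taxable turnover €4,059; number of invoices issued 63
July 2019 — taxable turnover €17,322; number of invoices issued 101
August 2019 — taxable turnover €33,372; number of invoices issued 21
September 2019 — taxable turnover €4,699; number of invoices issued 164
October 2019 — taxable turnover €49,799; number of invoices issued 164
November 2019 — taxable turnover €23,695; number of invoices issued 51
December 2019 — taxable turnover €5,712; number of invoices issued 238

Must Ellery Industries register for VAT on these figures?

Total taxable turnover: €46,426 + €59,995 + €4,059 + €17,322 + €33,372 + €4,699 + €49,799 + €23,695 + €5,712 = €245,079 (≤ €260,000).
Total number of invoices issued: 229 + 84 + 63 + 101 + 21 + 164 + 164 + 51 + 238 = 1,115 (> 1,000).
The test is 'and': the rule requires both, and at least one is not exceeded.

No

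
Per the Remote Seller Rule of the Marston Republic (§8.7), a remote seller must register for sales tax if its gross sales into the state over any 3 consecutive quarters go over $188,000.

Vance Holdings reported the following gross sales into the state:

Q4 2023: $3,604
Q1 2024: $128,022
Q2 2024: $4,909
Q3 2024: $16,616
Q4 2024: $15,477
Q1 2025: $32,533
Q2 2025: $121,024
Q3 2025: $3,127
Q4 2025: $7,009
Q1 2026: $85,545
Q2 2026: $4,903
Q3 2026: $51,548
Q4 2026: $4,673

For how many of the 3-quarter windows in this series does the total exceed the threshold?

0

Q4 2023–Q2 2024: $3,604 + $128,022 + $4,909 = $136,535 (under)
Q1 2024–Q3 2024: $128,022 + $4,909 + $16,616 = $149,547 (under)
Q2 2024–Q4 2024: $4,909 + $16,616 + $15,477 = $37,002 (under)
Q3 2024–Q1 2025: $16,616 + $15,477 + $32,533 = $64,626 (under)
Q4 2024–Q2 2025: $15,477 + $32,533 + $121,024 = $169,034 (under)
Q1 2025–Q3 2025: $32,533 + $121,024 + $3,127 = $156,684 (under)
Q2 2025–Q4 2025: $121,024 + $3,127 + $7,009 = $131,160 (under)
Q3 2025–Q1 2026: $3,127 + $7,009 + $85,545 = $95,681 (under)
Q4 2025–Q2 2026: $7,009 + $85,545 + $4,903 = $97,457 (under)
Q1 2026–Q3 2026: $85,545 + $4,903 + $51,548 = $141,996 (under)
Q2 2026–Q4 2026: $4,903 + $51,548 + $4,673 = $61,124 (under)
0 windows exceed the threshold.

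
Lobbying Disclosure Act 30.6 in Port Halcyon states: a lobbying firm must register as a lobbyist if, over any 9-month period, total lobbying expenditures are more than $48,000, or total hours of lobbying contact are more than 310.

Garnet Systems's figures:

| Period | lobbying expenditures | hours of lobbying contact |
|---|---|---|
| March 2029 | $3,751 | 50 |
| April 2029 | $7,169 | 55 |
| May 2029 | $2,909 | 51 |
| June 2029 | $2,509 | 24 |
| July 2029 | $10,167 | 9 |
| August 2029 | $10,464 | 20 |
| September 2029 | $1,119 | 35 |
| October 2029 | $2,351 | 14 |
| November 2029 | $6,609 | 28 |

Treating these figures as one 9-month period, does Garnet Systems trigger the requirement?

Total lobbying expenditures: $3,751 + $7,169 + $2,909 + $2,509 + $10,167 + $10,464 + $1,119 + $2,351 + $6,609 = $47,048 (≤ $48,000).
Total hours of lobbying contact: 50 + 55 + 51 + 24 + 9 + 20 + 35 + 14 + 28 = 286 (≤ 310).
The test is 'or': neither threshold is exceeded.

No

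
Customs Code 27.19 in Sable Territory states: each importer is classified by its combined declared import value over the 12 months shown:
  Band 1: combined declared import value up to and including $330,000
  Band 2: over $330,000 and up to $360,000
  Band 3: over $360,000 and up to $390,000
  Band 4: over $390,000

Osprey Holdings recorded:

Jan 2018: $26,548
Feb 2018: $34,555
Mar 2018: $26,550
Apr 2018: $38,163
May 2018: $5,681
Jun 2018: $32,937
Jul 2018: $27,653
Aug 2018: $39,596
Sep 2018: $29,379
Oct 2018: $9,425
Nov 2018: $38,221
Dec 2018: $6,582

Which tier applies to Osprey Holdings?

Band 1

Combined declared import value: $26,548 + $34,555 + $26,550 + $38,163 + $5,681 + $32,937 + $27,653 + $39,596 + $29,379 + $9,425 + $38,221 + $6,582 = $315,290.
$315,290 ≤ $330,000, so Band 1 applies.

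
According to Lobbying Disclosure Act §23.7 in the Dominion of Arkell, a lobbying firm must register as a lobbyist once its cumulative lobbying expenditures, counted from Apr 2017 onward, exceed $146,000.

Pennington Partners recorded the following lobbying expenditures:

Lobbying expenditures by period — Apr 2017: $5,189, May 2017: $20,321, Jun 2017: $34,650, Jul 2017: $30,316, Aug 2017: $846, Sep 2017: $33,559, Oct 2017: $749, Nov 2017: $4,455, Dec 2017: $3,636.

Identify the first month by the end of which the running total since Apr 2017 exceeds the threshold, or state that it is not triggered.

Through Apr 2017: $5,189
Through May 2017: $25,510
Through Jun 2017: $60,160
Through Jul 2017: $90,476
Through Aug 2017: $91,322
Through Sep 2017: $124,881
Through Oct 2017: $125,630
Through Nov 2017: $130,085
Through Dec 2017: $133,721
Final cumulative total $133,721 ≤ $146,000; the threshold is never exceeded.

Not triggered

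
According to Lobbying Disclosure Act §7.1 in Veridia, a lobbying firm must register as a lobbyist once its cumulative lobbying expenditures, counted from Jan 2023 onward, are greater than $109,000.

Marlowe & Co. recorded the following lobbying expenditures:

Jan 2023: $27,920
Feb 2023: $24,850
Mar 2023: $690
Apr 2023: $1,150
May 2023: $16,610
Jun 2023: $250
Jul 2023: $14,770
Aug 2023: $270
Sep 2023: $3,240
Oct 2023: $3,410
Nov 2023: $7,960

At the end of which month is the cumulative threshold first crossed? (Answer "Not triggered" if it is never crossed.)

Through Jan 2023: $27,920
Through Feb 2023: $52,770
Through Mar 2023: $53,460
Through Apr 2023: $54,610
Through May 2023: $71,220
Through Jun 2023: $71,470
Through Jul 2023: $86,240
Through Aug 2023: $86,510
Through Sep 2023: $89,750
Through Oct 2023: $93,160
Through Nov 2023: $101,120
Final cumulative total $101,120 ≤ $109,000; the threshold is never exceeded.

Not triggered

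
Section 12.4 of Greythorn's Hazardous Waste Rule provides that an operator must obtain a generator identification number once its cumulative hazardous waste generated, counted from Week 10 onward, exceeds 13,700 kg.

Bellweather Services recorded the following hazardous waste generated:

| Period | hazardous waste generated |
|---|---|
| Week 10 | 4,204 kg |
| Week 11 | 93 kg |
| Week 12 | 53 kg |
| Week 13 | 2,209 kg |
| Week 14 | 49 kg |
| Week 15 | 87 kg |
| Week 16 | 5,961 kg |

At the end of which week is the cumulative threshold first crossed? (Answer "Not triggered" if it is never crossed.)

Not triggered

Through Week 10: 4,204 kg
Through Week 11: 4,297 kg
Through Week 12: 4,350 kg
Through Week 13: 6,559 kg
Through Week 14: 6,608 kg
Through Week 15: 6,695 kg
Through Week 16: 12,656 kg
Final cumulative total 12,656 kg ≤ 13,700 kg; the threshold is never exceeded.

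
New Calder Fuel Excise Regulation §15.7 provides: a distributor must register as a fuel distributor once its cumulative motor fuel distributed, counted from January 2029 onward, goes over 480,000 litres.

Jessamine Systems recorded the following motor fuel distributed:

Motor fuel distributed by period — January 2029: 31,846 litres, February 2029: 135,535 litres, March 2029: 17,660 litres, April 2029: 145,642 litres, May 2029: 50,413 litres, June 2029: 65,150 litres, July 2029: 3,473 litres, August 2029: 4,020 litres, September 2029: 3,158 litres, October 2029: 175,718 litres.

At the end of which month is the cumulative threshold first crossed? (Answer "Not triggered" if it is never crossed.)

Through January 2029: 31,846 litres
Through February 2029: 167,381 litres
Through March 2029: 185,041 litres
Through April 2029: 330,683 litres
Through May 2029: 381,096 litres
Through June 2029: 446,246 litres
Through July 2029: 449,719 litres
Through August 2029: 453,739 litres
Through September 2029: 456,897 litres
Through October 2029: 632,615 litres ← exceeds threshold

October 2029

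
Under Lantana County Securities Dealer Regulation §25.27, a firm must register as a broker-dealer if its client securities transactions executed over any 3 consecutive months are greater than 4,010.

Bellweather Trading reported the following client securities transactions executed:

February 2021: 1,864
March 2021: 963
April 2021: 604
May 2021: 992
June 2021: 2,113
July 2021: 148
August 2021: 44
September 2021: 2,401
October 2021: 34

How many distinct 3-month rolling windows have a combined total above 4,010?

0

February 2021–April 2021: 1,864 + 963 + 604 = 3,431 (under)
March 2021–May 2021: 963 + 604 + 992 = 2,559 (under)
April 2021–June 2021: 604 + 992 + 2,113 = 3,709 (under)
May 2021–July 2021: 992 + 2,113 + 148 = 3,253 (under)
June 2021–August 2021: 2,113 + 148 + 44 = 2,305 (under)
July 2021–September 2021: 148 + 44 + 2,401 = 2,593 (under)
August 2021–October 2021: 44 + 2,401 + 34 = 2,479 (under)
0 windows exceed the threshold.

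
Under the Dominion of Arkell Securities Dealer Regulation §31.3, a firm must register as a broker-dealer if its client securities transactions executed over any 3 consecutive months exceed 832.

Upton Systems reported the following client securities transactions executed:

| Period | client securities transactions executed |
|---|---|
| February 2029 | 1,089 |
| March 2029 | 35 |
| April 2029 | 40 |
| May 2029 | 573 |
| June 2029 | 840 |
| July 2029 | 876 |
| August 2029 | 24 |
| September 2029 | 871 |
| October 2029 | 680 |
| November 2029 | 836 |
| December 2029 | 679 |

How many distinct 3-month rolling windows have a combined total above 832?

8

February 2029–April 2029: 1,089 + 35 + 40 = 1,164 (over)
March 2029–May 2029: 35 + 40 + 573 = 648 (under)
April 2029–June 2029: 40 + 573 + 840 = 1,453 (over)
May 2029–July 2029: 573 + 840 + 876 = 2,289 (over)
June 2029–August 2029: 840 + 876 + 24 = 1,740 (over)
July 2029–September 2029: 876 + 24 + 871 = 1,771 (over)
August 2029–October 2029: 24 + 871 + 680 = 1,575 (over)
September 2029–November 2029: 871 + 680 + 836 = 2,387 (over)
October 2029–December 2029: 680 + 836 + 679 = 2,195 (over)
8 windows exceed the threshold.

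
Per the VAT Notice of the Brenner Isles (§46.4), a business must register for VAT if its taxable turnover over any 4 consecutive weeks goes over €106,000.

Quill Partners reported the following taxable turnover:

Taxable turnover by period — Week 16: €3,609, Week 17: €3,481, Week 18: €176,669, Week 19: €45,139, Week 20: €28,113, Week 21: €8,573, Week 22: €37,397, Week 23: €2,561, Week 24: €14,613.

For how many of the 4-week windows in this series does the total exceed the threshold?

4

Week 16–Week 19: €3,609 + €3,481 + €176,669 + €45,139 = €228,898 (over)
Week 17–Week 20: €3,481 + €176,669 + €45,139 + €28,113 = €253,402 (over)
Week 18–Week 21: €176,669 + €45,139 + €28,113 + €8,573 = €258,494 (over)
Week 19–Week 22: €45,139 + €28,113 + €8,573 + €37,397 = €119,222 (over)
Week 20–Week 23: €28,113 + €8,573 + €37,397 + €2,561 = €76,644 (under)
Week 21–Week 24: €8,573 + €37,397 + €2,561 + €14,613 = €63,144 (under)
4 windows exceed the threshold.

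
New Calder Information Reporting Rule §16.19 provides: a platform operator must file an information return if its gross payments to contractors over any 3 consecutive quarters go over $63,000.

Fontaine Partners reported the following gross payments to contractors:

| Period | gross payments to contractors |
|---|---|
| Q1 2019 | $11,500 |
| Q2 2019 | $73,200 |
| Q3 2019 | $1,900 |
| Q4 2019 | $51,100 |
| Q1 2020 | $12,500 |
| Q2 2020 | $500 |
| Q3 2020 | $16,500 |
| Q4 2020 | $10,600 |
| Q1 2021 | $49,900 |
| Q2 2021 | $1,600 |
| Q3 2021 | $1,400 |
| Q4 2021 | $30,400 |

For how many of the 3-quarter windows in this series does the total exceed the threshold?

5

Q1 2019–Q3 2019: $11,500 + $73,200 + $1,900 = $86,600 (over)
Q2 2019–Q4 2019: $73,200 + $1,900 + $51,100 = $126,200 (over)
Q3 2019–Q1 2020: $1,900 + $51,100 + $12,500 = $65,500 (over)
Q4 2019–Q2 2020: $51,100 + $12,500 + $500 = $64,100 (over)
Q1 2020–Q3 2020: $12,500 + $500 + $16,500 = $29,500 (under)
Q2 2020–Q4 2020: $500 + $16,500 + $10,600 = $27,600 (under)
Q3 2020–Q1 2021: $16,500 + $10,600 + $49,900 = $77,000 (over)
Q4 2020–Q2 2021: $10,600 + $49,900 + $1,600 = $62,100 (under)
Q1 2021–Q3 2021: $49,900 + $1,600 + $1,400 = $52,900 (under)
Q2 2021–Q4 2021: $1,600 + $1,400 + $30,400 = $33,400 (under)
5 windows exceed the threshold.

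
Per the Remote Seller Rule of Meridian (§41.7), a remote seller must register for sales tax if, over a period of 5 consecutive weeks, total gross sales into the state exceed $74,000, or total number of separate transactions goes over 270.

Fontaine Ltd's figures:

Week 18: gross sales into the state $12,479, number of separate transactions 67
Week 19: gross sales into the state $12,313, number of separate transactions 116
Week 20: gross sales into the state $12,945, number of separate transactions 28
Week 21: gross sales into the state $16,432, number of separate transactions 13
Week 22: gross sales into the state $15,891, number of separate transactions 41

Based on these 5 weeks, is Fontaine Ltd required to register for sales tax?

Total gross sales into the state: $12,479 + $12,313 + $12,945 + $16,432 + $15,891 = $70,060 (≤ $74,000).
Total number of separate transactions: 67 + 116 + 28 + 13 + 41 = 265 (≤ 270).
The test is 'or': neither threshold is exceeded.

No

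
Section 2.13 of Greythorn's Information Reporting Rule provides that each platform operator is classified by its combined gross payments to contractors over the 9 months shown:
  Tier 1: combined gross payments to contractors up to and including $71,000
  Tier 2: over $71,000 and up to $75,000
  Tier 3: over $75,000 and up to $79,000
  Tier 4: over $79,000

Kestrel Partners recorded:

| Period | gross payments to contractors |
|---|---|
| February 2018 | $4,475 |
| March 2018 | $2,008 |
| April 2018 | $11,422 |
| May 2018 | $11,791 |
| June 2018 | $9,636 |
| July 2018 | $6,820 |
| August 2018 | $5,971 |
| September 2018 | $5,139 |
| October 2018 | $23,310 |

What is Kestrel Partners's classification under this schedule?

Combined gross payments to contractors: $4,475 + $2,008 + $11,422 + $11,791 + $9,636 + $6,820 + $5,971 + $5,139 + $23,310 = $80,572.
$80,572 > $79,000, so Tier 4 applies.

Tier 4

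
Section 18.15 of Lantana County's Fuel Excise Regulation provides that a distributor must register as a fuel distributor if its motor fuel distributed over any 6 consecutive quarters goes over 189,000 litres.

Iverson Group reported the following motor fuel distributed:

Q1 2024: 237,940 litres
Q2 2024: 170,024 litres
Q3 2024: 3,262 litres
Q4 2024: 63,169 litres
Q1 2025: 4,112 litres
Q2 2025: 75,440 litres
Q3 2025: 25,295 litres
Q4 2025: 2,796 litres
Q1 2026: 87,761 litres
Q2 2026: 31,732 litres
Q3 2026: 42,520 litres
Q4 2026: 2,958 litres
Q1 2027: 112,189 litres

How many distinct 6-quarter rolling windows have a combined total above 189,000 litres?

Q1 2024–Q2 2025: 237,940 litres + 170,024 litres + 3,262 litres + 63,169 litres + 4,112 litres + 75,440 litres = 553,947 litres (over)
Q2 2024–Q3 2025: 170,024 litres + 3,262 litres + 63,169 litres + 4,112 litres + 75,440 litres + 25,295 litres = 341,302 litres (over)
Q3 2024–Q4 2025: 3,262 litres + 63,169 litres + 4,112 litres + 75,440 litres + 25,295 litres + 2,796 litres = 174,074 litres (under)
Q4 2024–Q1 2026: 63,169 litres + 4,112 litres + 75,440 litres + 25,295 litres + 2,796 litres + 87,761 litres = 258,573 litres (over)
Q1 2025–Q2 2026: 4,112 litres + 75,440 litres + 25,295 litres + 2,796 litres + 87,761 litres + 31,732 litres = 227,136 litres (over)
Q2 2025–Q3 2026: 75,440 litres + 25,295 litres + 2,796 litres + 87,761 litres + 31,732 litres + 42,520 litres = 265,544 litres (over)
Q3 2025–Q4 2026: 25,295 litres + 2,796 litres + 87,761 litres + 31,732 litres + 42,520 litres + 2,958 litres = 193,062 litres (over)
Q4 2025–Q1 2027: 2,796 litres + 87,761 litres + 31,732 litres + 42,520 litres + 2,958 litres + 112,189 litres = 279,956 litres (over)
7 windows exceed the threshold.

7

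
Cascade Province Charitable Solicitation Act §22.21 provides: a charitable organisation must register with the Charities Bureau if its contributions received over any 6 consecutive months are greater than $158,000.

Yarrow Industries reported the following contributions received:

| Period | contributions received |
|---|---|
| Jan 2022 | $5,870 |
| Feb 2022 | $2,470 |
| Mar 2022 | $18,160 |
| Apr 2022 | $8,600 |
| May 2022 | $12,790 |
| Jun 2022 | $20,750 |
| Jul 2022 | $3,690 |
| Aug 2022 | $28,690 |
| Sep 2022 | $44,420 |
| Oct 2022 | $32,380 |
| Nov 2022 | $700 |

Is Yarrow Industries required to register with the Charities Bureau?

Jan 2022–Jun 2022: $5,870 + $2,470 + $18,160 + $8,600 + $12,790 + $20,750 = $68,640 (under)
Feb 2022–Jul 2022: $2,470 + $18,160 + $8,600 + $12,790 + $20,750 + $3,690 = $66,460 (under)
Mar 2022–Aug 2022: $18,160 + $8,600 + $12,790 + $20,750 + $3,690 + $28,690 = $92,680 (under)
Apr 2022–Sep 2022: $8,600 + $12,790 + $20,750 + $3,690 + $28,690 + $44,420 = $118,940 (under)
May 2022–Oct 2022: $12,790 + $20,750 + $3,690 + $28,690 + $44,420 + $32,380 = $142,720 (under)
Jun 2022–Nov 2022: $20,750 + $3,690 + $28,690 + $44,420 + $32,380 + $700 = $130,630 (under)
No window exceeds $158,000.

No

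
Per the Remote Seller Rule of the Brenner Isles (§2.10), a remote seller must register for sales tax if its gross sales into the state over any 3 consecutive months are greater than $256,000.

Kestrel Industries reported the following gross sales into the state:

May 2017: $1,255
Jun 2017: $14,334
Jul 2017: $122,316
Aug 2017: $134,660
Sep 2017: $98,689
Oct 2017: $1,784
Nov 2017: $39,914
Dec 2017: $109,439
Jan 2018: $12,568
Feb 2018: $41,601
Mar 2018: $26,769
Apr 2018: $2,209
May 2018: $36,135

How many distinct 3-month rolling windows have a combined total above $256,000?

2

May 2017–Jul 2017: $1,255 + $14,334 + $122,316 = $137,905 (under)
Jun 2017–Aug 2017: $14,334 + $122,316 + $134,660 = $271,310 (over)
Jul 2017–Sep 2017: $122,316 + $134,660 + $98,689 = $355,665 (over)
Aug 2017–Oct 2017: $134,660 + $98,689 + $1,784 = $235,133 (under)
Sep 2017–Nov 2017: $98,689 + $1,784 + $39,914 = $140,387 (under)
Oct 2017–Dec 2017: $1,784 + $39,914 + $109,439 = $151,137 (under)
Nov 2017–Jan 2018: $39,914 + $109,439 + $12,568 = $161,921 (under)
Dec 2017–Feb 2018: $109,439 + $12,568 + $41,601 = $163,608 (under)
Jan 2018–Mar 2018: $12,568 + $41,601 + $26,769 = $80,938 (under)
Feb 2018–Apr 2018: $41,601 + $26,769 + $2,209 = $70,579 (under)
Mar 2018–May 2018: $26,769 + $2,209 + $36,135 = $65,113 (under)
2 windows exceed the threshold.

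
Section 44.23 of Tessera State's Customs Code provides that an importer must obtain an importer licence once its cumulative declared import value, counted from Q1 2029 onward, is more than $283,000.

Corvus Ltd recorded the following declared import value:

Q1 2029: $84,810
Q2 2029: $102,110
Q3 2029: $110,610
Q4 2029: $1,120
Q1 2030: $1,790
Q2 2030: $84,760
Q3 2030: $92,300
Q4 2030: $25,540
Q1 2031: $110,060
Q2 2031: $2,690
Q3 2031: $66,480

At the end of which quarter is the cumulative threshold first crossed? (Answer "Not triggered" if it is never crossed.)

Through Q1 2029: $84,810
Through Q2 2029: $186,920
Through Q3 2029: $297,530 ← exceeds threshold

Q3 2029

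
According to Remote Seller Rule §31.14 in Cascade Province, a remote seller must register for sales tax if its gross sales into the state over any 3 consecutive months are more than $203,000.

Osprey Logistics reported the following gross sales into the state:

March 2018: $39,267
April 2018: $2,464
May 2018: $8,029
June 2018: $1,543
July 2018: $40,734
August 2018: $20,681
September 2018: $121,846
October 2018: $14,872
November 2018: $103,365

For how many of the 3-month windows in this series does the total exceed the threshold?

1

March 2018–May 2018: $39,267 + $2,464 + $8,029 = $49,760 (under)
April 2018–June 2018: $2,464 + $8,029 + $1,543 = $12,036 (under)
May 2018–July 2018: $8,029 + $1,543 + $40,734 = $50,306 (under)
June 2018–August 2018: $1,543 + $40,734 + $20,681 = $62,958 (under)
July 2018–September 2018: $40,734 + $20,681 + $121,846 = $183,261 (under)
August 2018–October 2018: $20,681 + $121,846 + $14,872 = $157,399 (under)
September 2018–November 2018: $121,846 + $14,872 + $103,365 = $240,083 (over)
1 window exceeds the threshold.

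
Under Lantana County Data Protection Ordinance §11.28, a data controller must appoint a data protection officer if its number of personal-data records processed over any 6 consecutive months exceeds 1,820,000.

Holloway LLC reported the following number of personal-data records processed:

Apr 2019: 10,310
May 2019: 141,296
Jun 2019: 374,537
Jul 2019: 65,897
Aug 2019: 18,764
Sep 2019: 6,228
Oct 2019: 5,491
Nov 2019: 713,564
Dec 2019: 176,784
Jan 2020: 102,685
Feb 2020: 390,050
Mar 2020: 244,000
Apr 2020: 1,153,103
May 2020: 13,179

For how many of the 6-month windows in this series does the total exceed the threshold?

Apr 2019–Sep 2019: 10,310 + 141,296 + 374,537 + 65,897 + 18,764 + 6,228 = 617,032 (under)
May 2019–Oct 2019: 141,296 + 374,537 + 65,897 + 18,764 + 6,228 + 5,491 = 612,213 (under)
Jun 2019–Nov 2019: 374,537 + 65,897 + 18,764 + 6,228 + 5,491 + 713,564 = 1,184,481 (under)
Jul 2019–Dec 2019: 65,897 + 18,764 + 6,228 + 5,491 + 713,564 + 176,784 = 986,728 (under)
Aug 2019–Jan 2020: 18,764 + 6,228 + 5,491 + 713,564 + 176,784 + 102,685 = 1,023,516 (under)
Sep 2019–Feb 2020: 6,228 + 5,491 + 713,564 + 176,784 + 102,685 + 390,050 = 1,394,802 (under)
Oct 2019–Mar 2020: 5,491 + 713,564 + 176,784 + 102,685 + 390,050 + 244,000 = 1,632,574 (under)
Nov 2019–Apr 2020: 713,564 + 176,784 + 102,685 + 390,050 + 244,000 + 1,153,103 = 2,780,186 (over)
Dec 2019–May 2020: 176,784 + 102,685 + 390,050 + 244,000 + 1,153,103 + 13,179 = 2,079,801 (over)
2 windows exceed the threshold.

2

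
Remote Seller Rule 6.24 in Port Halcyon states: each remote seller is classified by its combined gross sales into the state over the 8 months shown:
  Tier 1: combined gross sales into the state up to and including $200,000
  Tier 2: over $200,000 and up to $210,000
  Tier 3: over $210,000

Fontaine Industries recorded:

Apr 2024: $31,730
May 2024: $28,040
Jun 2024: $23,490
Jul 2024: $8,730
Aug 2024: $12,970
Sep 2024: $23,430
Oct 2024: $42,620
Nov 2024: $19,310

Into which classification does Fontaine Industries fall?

Tier 1

Combined gross sales into the state: $31,730 + $28,040 + $23,490 + $8,730 + $12,970 + $23,430 + $42,620 + $19,310 = $190,320.
$190,320 ≤ $200,000, so Tier 1 applies.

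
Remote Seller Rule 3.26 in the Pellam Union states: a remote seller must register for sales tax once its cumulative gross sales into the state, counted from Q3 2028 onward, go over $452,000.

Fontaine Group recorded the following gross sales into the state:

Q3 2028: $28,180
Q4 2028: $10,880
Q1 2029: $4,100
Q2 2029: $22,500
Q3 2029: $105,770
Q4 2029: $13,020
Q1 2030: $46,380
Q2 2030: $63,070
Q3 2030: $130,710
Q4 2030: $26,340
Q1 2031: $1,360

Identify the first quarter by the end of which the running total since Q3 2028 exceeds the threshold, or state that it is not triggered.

Q1 2031

Through Q3 2028: $28,180
Through Q4 2028: $39,060
Through Q1 2029: $43,160
Through Q2 2029: $65,660
Through Q3 2029: $171,430
Through Q4 2029: $184,450
Through Q1 2030: $230,830
Through Q2 2030: $293,900
Through Q3 2030: $424,610
Through Q4 2030: $450,950
Through Q1 2031: $452,310 ← exceeds threshold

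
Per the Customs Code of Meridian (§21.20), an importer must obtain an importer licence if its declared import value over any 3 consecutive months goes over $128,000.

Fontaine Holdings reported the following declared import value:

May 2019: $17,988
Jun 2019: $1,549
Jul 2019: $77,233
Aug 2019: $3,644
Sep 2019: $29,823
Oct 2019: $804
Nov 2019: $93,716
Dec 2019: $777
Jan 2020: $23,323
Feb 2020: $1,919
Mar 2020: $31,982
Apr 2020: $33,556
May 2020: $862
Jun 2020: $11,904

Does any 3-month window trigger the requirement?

May 2019–Jul 2019: $17,988 + $1,549 + $77,233 = $96,770 (under)
Jun 2019–Aug 2019: $1,549 + $77,233 + $3,644 = $82,426 (under)
Jul 2019–Sep 2019: $77,233 + $3,644 + $29,823 = $110,700 (under)
Aug 2019–Oct 2019: $3,644 + $29,823 + $804 = $34,271 (under)
Sep 2019–Nov 2019: $29,823 + $804 + $93,716 = $124,343 (under)
Oct 2019–Dec 2019: $804 + $93,716 + $777 = $95,297 (under)
Nov 2019–Jan 2020: $93,716 + $777 + $23,323 = $117,816 (under)
Dec 2019–Feb 2020: $777 + $23,323 + $1,919 = $26,019 (under)
Jan 2020–Mar 2020: $23,323 + $1,919 + $31,982 = $57,224 (under)
Feb 2020–Apr 2020: $1,919 + $31,982 + $33,556 = $67,457 (under)
Mar 2020–May 2020: $31,982 + $33,556 + $862 = $66,400 (under)
Apr 2020–Jun 2020: $33,556 + $862 + $11,904 = $46,322 (under)
No window exceeds $128,000.

No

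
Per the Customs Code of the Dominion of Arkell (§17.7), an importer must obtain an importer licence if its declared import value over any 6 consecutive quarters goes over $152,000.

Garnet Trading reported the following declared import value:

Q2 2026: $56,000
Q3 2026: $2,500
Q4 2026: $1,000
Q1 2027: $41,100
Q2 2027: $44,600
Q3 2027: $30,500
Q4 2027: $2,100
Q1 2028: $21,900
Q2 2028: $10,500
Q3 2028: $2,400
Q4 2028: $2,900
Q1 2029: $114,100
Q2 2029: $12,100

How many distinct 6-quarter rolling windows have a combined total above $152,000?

3

Q2 2026–Q3 2027: $56,000 + $2,500 + $1,000 + $41,100 + $44,600 + $30,500 = $175,700 (over)
Q3 2026–Q4 2027: $2,500 + $1,000 + $41,100 + $44,600 + $30,500 + $2,100 = $121,800 (under)
Q4 2026–Q1 2028: $1,000 + $41,100 + $44,600 + $30,500 + $2,100 + $21,900 = $141,200 (under)
Q1 2027–Q2 2028: $41,100 + $44,600 + $30,500 + $2,100 + $21,900 + $10,500 = $150,700 (under)
Q2 2027–Q3 2028: $44,600 + $30,500 + $2,100 + $21,900 + $10,500 + $2,400 = $112,000 (under)
Q3 2027–Q4 2028: $30,500 + $2,100 + $21,900 + $10,500 + $2,400 + $2,900 = $70,300 (under)
Q4 2027–Q1 2029: $2,100 + $21,900 + $10,500 + $2,400 + $2,900 + $114,100 = $153,900 (over)
Q1 2028–Q2 2029: $21,900 + $10,500 + $2,400 + $2,900 + $114,100 + $12,100 = $163,900 (over)
3 windows exceed the threshold.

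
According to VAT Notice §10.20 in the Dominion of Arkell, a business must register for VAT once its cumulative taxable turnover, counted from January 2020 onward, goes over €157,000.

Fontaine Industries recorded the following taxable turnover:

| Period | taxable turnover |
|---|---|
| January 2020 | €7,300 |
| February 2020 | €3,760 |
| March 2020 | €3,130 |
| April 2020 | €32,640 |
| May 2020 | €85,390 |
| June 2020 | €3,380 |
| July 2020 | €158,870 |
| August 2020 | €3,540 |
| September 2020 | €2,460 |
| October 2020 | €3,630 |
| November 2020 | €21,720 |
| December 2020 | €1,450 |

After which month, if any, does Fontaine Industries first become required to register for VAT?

Through January 2020: €7,300
Through February 2020: €11,060
Through March 2020: €14,190
Through April 2020: €46,830
Through May 2020: €132,220
Through June 2020: €135,600
Through July 2020: €294,470 ← exceeds threshold

July 2020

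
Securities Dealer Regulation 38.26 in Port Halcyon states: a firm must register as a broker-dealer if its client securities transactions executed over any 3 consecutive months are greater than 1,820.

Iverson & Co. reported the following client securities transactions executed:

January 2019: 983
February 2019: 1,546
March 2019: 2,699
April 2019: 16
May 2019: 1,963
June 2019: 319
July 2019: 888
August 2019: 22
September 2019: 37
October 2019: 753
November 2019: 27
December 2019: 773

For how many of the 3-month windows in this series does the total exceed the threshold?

January 2019–March 2019: 983 + 1,546 + 2,699 = 5,228 (over)
February 2019–April 2019: 1,546 + 2,699 + 16 = 4,261 (over)
March 2019–May 2019: 2,699 + 16 + 1,963 = 4,678 (over)
April 2019–June 2019: 16 + 1,963 + 319 = 2,298 (over)
May 2019–July 2019: 1,963 + 319 + 888 = 3,170 (over)
June 2019–August 2019: 319 + 888 + 22 = 1,229 (under)
July 2019–September 2019: 888 + 22 + 37 = 947 (under)
August 2019–October 2019: 22 + 37 + 753 = 812 (under)
September 2019–November 2019: 37 + 753 + 27 = 817 (under)
October 2019–December 2019: 753 + 27 + 773 = 1,553 (under)
5 windows exceed the threshold.

5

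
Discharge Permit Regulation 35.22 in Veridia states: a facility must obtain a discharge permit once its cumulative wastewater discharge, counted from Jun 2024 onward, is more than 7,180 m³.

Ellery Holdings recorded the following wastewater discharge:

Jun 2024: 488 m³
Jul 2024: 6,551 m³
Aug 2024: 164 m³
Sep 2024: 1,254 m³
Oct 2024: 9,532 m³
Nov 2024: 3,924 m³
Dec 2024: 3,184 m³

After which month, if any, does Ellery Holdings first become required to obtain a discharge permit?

Aug 2024

Through Jun 2024: 488 m³
Through Jul 2024: 7,039 m³
Through Aug 2024: 7,203 m³ ← exceeds threshold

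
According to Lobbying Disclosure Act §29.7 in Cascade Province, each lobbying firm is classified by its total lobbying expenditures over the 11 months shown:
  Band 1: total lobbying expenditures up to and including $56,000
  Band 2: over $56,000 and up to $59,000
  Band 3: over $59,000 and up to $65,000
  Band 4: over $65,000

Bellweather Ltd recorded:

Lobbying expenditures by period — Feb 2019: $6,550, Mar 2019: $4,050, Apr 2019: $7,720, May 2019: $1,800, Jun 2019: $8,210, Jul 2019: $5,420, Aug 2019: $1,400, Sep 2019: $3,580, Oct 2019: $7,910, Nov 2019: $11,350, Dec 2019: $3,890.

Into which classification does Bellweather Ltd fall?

Band 3

Total lobbying expenditures: $6,550 + $4,050 + $7,720 + $1,800 + $8,210 + $5,420 + $1,400 + $3,580 + $7,910 + $11,350 + $3,890 = $61,880.
$59,000 < $61,880 ≤ $65,000, so Band 3 applies.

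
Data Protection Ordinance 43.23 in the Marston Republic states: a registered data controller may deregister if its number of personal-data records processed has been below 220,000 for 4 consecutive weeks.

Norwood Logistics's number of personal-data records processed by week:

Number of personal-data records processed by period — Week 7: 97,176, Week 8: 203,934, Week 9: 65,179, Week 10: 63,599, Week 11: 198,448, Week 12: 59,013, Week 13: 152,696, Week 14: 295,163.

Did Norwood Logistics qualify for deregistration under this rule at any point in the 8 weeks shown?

Yes

Weeks below 220,000: Week 7, Week 8, Week 9, Week 10, Week 11, Week 12, Week 13.
Longest run of consecutive weeks below the threshold: 7.
7 ≥ 4, so Norwood Logistics became eligible.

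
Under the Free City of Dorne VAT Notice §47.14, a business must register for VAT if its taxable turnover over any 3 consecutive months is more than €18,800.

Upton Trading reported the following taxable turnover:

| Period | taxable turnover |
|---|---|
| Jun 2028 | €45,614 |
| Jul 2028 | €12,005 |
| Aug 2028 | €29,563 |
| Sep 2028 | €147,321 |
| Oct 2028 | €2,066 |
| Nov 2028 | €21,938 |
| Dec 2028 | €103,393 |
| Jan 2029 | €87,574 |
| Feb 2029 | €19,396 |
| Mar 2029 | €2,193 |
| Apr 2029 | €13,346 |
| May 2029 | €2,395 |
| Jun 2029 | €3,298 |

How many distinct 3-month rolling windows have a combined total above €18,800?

Jun 2028–Aug 2028: €45,614 + €12,005 + €29,563 = €87,182 (over)
Jul 2028–Sep 2028: €12,005 + €29,563 + €147,321 = €188,889 (over)
Aug 2028–Oct 2028: €29,563 + €147,321 + €2,066 = €178,950 (over)
Sep 2028–Nov 2028: €147,321 + €2,066 + €21,938 = €171,325 (over)
Oct 2028–Dec 2028: €2,066 + €21,938 + €103,393 = €127,397 (over)
Nov 2028–Jan 2029: €21,938 + €103,393 + €87,574 = €212,905 (over)
Dec 2028–Feb 2029: €103,393 + €87,574 + €19,396 = €210,363 (over)
Jan 2029–Mar 2029: €87,574 + €19,396 + €2,193 = €109,163 (over)
Feb 2029–Apr 2029: €19,396 + €2,193 + €13,346 = €34,935 (over)
Mar 2029–May 2029: €2,193 + €13,346 + €2,395 = €17,934 (under)
Apr 2029–Jun 2029: €13,346 + €2,395 + €3,298 = €19,039 (over)
10 windows exceed the threshold.

10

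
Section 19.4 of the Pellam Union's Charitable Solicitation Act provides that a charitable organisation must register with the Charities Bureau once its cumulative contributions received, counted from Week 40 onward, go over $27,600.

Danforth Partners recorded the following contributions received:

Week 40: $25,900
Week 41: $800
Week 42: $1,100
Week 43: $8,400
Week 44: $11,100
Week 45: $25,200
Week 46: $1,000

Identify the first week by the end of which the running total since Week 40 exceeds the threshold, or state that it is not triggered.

Week 42

Through Week 40: $25,900
Through Week 41: $26,700
Through Week 42: $27,800 ← exceeds threshold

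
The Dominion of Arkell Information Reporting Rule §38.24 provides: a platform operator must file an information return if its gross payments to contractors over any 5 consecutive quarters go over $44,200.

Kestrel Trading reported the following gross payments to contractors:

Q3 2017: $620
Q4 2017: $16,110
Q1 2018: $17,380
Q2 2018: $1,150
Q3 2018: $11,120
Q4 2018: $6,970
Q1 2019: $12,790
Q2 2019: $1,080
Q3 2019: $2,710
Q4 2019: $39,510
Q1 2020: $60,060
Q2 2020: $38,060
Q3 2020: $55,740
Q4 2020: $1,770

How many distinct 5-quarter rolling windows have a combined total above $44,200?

8

Q3 2017–Q3 2018: $620 + $16,110 + $17,380 + $1,150 + $11,120 = $46,380 (over)
Q4 2017–Q4 2018: $16,110 + $17,380 + $1,150 + $11,120 + $6,970 = $52,730 (over)
Q1 2018–Q1 2019: $17,380 + $1,150 + $11,120 + $6,970 + $12,790 = $49,410 (over)
Q2 2018–Q2 2019: $1,150 + $11,120 + $6,970 + $12,790 + $1,080 = $33,110 (under)
Q3 2018–Q3 2019: $11,120 + $6,970 + $12,790 + $1,080 + $2,710 = $34,670 (under)
Q4 2018–Q4 2019: $6,970 + $12,790 + $1,080 + $2,710 + $39,510 = $63,060 (over)
Q1 2019–Q1 2020: $12,790 + $1,080 + $2,710 + $39,510 + $60,060 = $116,150 (over)
Q2 2019–Q2 2020: $1,080 + $2,710 + $39,510 + $60,060 + $38,060 = $141,420 (over)
Q3 2019–Q3 2020: $2,710 + $39,510 + $60,060 + $38,060 + $55,740 = $196,080 (over)
Q4 2019–Q4 2020: $39,510 + $60,060 + $38,060 + $55,740 + $1,770 = $195,140 (over)
8 windows exceed the threshold.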